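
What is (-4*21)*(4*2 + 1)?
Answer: -756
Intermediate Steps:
(-4*21)*(4*2 + 1) = -84*(8 + 1) = -84*9 = -756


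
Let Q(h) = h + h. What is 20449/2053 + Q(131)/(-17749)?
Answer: 362411415/36438697 ≈ 9.9458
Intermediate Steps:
Q(h) = 2*h
20449/2053 + Q(131)/(-17749) = 20449/2053 + (2*131)/(-17749) = 20449*(1/2053) + 262*(-1/17749) = 20449/2053 - 262/17749 = 362411415/36438697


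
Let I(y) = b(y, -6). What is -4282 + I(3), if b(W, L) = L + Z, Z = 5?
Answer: -4283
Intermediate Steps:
b(W, L) = 5 + L (b(W, L) = L + 5 = 5 + L)
I(y) = -1 (I(y) = 5 - 6 = -1)
-4282 + I(3) = -4282 - 1 = -4283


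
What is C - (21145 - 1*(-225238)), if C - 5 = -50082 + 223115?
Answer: -73345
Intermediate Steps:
C = 173038 (C = 5 + (-50082 + 223115) = 5 + 173033 = 173038)
C - (21145 - 1*(-225238)) = 173038 - (21145 - 1*(-225238)) = 173038 - (21145 + 225238) = 173038 - 1*246383 = 173038 - 246383 = -73345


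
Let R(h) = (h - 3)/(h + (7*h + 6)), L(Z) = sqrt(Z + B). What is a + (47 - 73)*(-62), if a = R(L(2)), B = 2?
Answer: 35463/22 ≈ 1612.0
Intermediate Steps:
L(Z) = sqrt(2 + Z) (L(Z) = sqrt(Z + 2) = sqrt(2 + Z))
R(h) = (-3 + h)/(6 + 8*h) (R(h) = (-3 + h)/(h + (6 + 7*h)) = (-3 + h)/(6 + 8*h))
a = -1/22 (a = (-3 + sqrt(2 + 2))/(2*(3 + 4*sqrt(2 + 2))) = (-3 + sqrt(4))/(2*(3 + 4*sqrt(4))) = (-3 + 2)/(2*(3 + 4*2)) = (1/2)*(-1)/(3 + 8) = (1/2)*(-1)/11 = (1/2)*(1/11)*(-1) = -1/22 ≈ -0.045455)
a + (47 - 73)*(-62) = -1/22 + (47 - 73)*(-62) = -1/22 - 26*(-62) = -1/22 + 1612 = 35463/22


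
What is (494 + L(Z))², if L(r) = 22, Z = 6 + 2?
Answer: 266256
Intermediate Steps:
Z = 8
(494 + L(Z))² = (494 + 22)² = 516² = 266256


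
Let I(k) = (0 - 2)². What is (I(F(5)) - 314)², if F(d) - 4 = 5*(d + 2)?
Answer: 96100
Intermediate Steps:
F(d) = 14 + 5*d (F(d) = 4 + 5*(d + 2) = 4 + 5*(2 + d) = 4 + (10 + 5*d) = 14 + 5*d)
I(k) = 4 (I(k) = (-2)² = 4)
(I(F(5)) - 314)² = (4 - 314)² = (-310)² = 96100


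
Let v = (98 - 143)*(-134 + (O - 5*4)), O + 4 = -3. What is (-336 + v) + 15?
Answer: 6924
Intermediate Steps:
O = -7 (O = -4 - 3 = -7)
v = 7245 (v = (98 - 143)*(-134 + (-7 - 5*4)) = -45*(-134 + (-7 - 20)) = -45*(-134 - 27) = -45*(-161) = 7245)
(-336 + v) + 15 = (-336 + 7245) + 15 = 6909 + 15 = 6924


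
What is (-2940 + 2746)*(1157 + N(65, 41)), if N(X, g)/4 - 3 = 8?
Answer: -232994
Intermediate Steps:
N(X, g) = 44 (N(X, g) = 12 + 4*8 = 12 + 32 = 44)
(-2940 + 2746)*(1157 + N(65, 41)) = (-2940 + 2746)*(1157 + 44) = -194*1201 = -232994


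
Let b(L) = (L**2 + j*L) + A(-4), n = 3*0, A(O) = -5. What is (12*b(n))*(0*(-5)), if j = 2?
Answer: 0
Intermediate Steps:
n = 0
b(L) = -5 + L**2 + 2*L (b(L) = (L**2 + 2*L) - 5 = -5 + L**2 + 2*L)
(12*b(n))*(0*(-5)) = (12*(-5 + 0**2 + 2*0))*(0*(-5)) = (12*(-5 + 0 + 0))*0 = (12*(-5))*0 = -60*0 = 0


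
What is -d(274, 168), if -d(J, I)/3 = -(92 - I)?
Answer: 228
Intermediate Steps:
d(J, I) = 276 - 3*I (d(J, I) = -(-3)*(92 - I) = -3*(-92 + I) = 276 - 3*I)
-d(274, 168) = -(276 - 3*168) = -(276 - 504) = -1*(-228) = 228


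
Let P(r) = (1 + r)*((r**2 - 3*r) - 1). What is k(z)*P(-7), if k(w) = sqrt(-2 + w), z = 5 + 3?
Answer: -414*sqrt(6) ≈ -1014.1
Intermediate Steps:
z = 8
P(r) = (1 + r)*(-1 + r**2 - 3*r)
k(z)*P(-7) = sqrt(-2 + 8)*(-1 + (-7)**3 - 4*(-7) - 2*(-7)**2) = sqrt(6)*(-1 - 343 + 28 - 2*49) = sqrt(6)*(-1 - 343 + 28 - 98) = sqrt(6)*(-414) = -414*sqrt(6)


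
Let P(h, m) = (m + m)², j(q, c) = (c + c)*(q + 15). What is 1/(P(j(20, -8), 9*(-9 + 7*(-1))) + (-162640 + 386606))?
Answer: 1/306910 ≈ 3.2583e-6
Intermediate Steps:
j(q, c) = 2*c*(15 + q) (j(q, c) = (2*c)*(15 + q) = 2*c*(15 + q))
P(h, m) = 4*m² (P(h, m) = (2*m)² = 4*m²)
1/(P(j(20, -8), 9*(-9 + 7*(-1))) + (-162640 + 386606)) = 1/(4*(9*(-9 + 7*(-1)))² + (-162640 + 386606)) = 1/(4*(9*(-9 - 7))² + 223966) = 1/(4*(9*(-16))² + 223966) = 1/(4*(-144)² + 223966) = 1/(4*20736 + 223966) = 1/(82944 + 223966) = 1/306910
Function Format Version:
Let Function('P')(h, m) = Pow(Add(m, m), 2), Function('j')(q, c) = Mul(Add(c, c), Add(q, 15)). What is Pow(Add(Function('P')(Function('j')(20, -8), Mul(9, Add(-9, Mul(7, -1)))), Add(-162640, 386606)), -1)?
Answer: Rational(1, 306910) ≈ 3.2583e-6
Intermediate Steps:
Function('j')(q, c) = Mul(2, c, Add(15, q)) (Function('j')(q, c) = Mul(Mul(2, c), Add(15, q)) = Mul(2, c, Add(15, q)))
Function('P')(h, m) = Mul(4, Pow(m, 2)) (Function('P')(h, m) = Pow(Mul(2, m), 2) = Mul(4, Pow(m, 2)))
Pow(Add(Function('P')(Function('j')(20, -8), Mul(9, Add(-9, Mul(7, -1)))), Add(-162640, 386606)), -1) = Pow(Add(Mul(4, Pow(Mul(9, Add(-9, Mul(7, -1))), 2)), Add(-162640, 386606)), -1) = Pow(Add(Mul(4, Pow(Mul(9, Add(-9, -7)), 2)), 223966), -1) = Pow(Add(Mul(4, Pow(Mul(9, -16), 2)), 223966), -1) = Pow(Add(Mul(4, Pow(-144, 2)), 223966), -1) = Pow(Add(Mul(4, 20736), 223966), -1) = Pow(Add(82944, 223966), -1) = Pow(306910, -1) = Rational(1, 306910)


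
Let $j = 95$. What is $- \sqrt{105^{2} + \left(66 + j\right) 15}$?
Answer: $- 8 \sqrt{210} \approx -115.93$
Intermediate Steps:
$- \sqrt{105^{2} + \left(66 + j\right) 15} = - \sqrt{105^{2} + \left(66 + 95\right) 15} = - \sqrt{11025 + 161 \cdot 15} = - \sqrt{11025 + 2415} = - \sqrt{13440} = - 8 \sqrt{210}$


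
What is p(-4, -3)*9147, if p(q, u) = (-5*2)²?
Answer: 914700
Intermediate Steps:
p(q, u) = 100 (p(q, u) = (-10)² = 100)
p(-4, -3)*9147 = 100*9147 = 914700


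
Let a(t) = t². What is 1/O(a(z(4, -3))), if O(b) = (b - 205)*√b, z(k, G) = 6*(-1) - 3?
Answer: -1/1116 ≈ -0.00089606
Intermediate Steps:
z(k, G) = -9 (z(k, G) = -6 - 3 = -9)
O(b) = √b*(-205 + b) (O(b) = (-205 + b)*√b = √b*(-205 + b))
1/O(a(z(4, -3))) = 1/(√((-9)²)*(-205 + (-9)²)) = 1/(√81*(-205 + 81)) = 1/(9*(-124)) = 1/(-1116) = -1/1116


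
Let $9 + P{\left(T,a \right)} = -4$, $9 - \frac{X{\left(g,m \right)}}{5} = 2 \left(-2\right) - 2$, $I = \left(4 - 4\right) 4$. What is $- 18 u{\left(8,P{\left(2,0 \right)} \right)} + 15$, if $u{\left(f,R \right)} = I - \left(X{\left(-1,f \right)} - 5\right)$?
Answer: $1275$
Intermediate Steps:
$I = 0$ ($I = 0 \cdot 4 = 0$)
$X{\left(g,m \right)} = 75$ ($X{\left(g,m \right)} = 45 - 5 \left(2 \left(-2\right) - 2\right) = 45 - 5 \left(-4 - 2\right) = 45 - -30 = 45 + 30 = 75$)
$P{\left(T,a \right)} = -13$ ($P{\left(T,a \right)} = -9 - 4 = -13$)
$u{\left(f,R \right)} = -70$ ($u{\left(f,R \right)} = 0 - \left(75 - 5\right) = 0 - 70 = -70$)
$- 18 u{\left(8,P{\left(2,0 \right)} \right)} + 15 = \left(-18\right) \left(-70\right) + 15 = 1260 + 15 = 1275$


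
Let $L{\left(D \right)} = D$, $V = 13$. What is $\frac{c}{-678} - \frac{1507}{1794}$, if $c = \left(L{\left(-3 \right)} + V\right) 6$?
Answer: $- \frac{188231}{202722} \approx -0.92852$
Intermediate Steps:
$c = 60$ ($c = \left(-3 + 13\right) 6 = 10 \cdot 6 = 60$)
$\frac{c}{-678} - \frac{1507}{1794} = \frac{60}{-678} - \frac{1507}{1794} = 60 \left(- \frac{1}{678}\right) - \frac{1507}{1794} = - \frac{10}{113} - \frac{1507}{1794} = - \frac{188231}{202722}$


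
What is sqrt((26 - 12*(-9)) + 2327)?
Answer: sqrt(2461) ≈ 49.608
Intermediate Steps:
sqrt((26 - 12*(-9)) + 2327) = sqrt((26 + 108) + 2327) = sqrt(134 + 2327) = sqrt(2461)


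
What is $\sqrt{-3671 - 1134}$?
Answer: $31 i \sqrt{5} \approx 69.318 i$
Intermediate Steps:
$\sqrt{-3671 - 1134} = \sqrt{-4805} = 31 i \sqrt{5}$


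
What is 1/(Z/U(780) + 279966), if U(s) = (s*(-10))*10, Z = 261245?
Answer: 15600/4367417351 ≈ 3.5719e-6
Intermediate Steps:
U(s) = -100*s (U(s) = -10*s*10 = -100*s)
1/(Z/U(780) + 279966) = 1/(261245/((-100*780)) + 279966) = 1/(261245/(-78000) + 279966) = 1/(261245*(-1/78000) + 279966) = 1/(-52249/15600 + 279966) = 1/(4367417351/15600) = 15600/4367417351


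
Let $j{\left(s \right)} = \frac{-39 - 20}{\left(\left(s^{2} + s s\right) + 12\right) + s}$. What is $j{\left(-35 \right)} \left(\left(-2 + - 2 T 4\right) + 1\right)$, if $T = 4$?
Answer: $\frac{649}{809} \approx 0.80223$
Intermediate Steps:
$j{\left(s \right)} = - \frac{59}{12 + s + 2 s^{2}}$ ($j{\left(s \right)} = - \frac{59}{\left(\left(s^{2} + s^{2}\right) + 12\right) + s} = - \frac{59}{\left(2 s^{2} + 12\right) + s} = - \frac{59}{\left(12 + 2 s^{2}\right) + s} = - \frac{59}{12 + s + 2 s^{2}}$)
$j{\left(-35 \right)} \left(\left(-2 + - 2 T 4\right) + 1\right) = - \frac{59}{12 - 35 + 2 \left(-35\right)^{2}} \left(\left(-2 + \left(-2\right) 4 \cdot 4\right) + 1\right) = - \frac{59}{12 - 35 + 2 \cdot 1225} \left(\left(-2 - 32\right) + 1\right) = - \frac{59}{12 - 35 + 2450} \left(\left(-2 - 32\right) + 1\right) = - \frac{59}{2427} \left(-34 + 1\right) = \left(-59\right) \frac{1}{2427} \left(-33\right) = \left(- \frac{59}{2427}\right) \left(-33\right) = \frac{649}{809}$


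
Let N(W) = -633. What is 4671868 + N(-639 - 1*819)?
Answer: 4671235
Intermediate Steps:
4671868 + N(-639 - 1*819) = 4671868 - 633 = 4671235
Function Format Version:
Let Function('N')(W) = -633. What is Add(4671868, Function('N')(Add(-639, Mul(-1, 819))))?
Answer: 4671235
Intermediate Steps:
Add(4671868, Function('N')(Add(-639, Mul(-1, 819)))) = Add(4671868, -633) = 4671235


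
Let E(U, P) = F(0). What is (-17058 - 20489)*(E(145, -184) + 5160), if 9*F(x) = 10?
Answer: -1744058150/9 ≈ -1.9378e+8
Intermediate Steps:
F(x) = 10/9 (F(x) = (⅑)*10 = 10/9)
E(U, P) = 10/9
(-17058 - 20489)*(E(145, -184) + 5160) = (-17058 - 20489)*(10/9 + 5160) = -37547*46450/9 = -1744058150/9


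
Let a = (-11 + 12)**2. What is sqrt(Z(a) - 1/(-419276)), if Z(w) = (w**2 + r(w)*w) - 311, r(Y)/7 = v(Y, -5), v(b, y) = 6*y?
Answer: I*sqrt(22853007238061)/209638 ≈ 22.803*I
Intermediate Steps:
r(Y) = -210 (r(Y) = 7*(6*(-5)) = 7*(-30) = -210)
a = 1 (a = 1**2 = 1)
Z(w) = -311 + w**2 - 210*w (Z(w) = (w**2 - 210*w) - 311 = -311 + w**2 - 210*w)
sqrt(Z(a) - 1/(-419276)) = sqrt((-311 + 1**2 - 210*1) - 1/(-419276)) = sqrt((-311 + 1 - 210) - 1*(-1/419276)) = sqrt(-520 + 1/419276) = sqrt(-218023519/419276) = I*sqrt(22853007238061)/209638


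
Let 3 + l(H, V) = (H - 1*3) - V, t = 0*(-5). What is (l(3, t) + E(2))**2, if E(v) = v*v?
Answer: 1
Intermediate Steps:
t = 0
E(v) = v**2
l(H, V) = -6 + H - V (l(H, V) = -3 + ((H - 1*3) - V) = -3 + ((H - 3) - V) = -3 + ((-3 + H) - V) = -3 + (-3 + H - V) = -6 + H - V)
(l(3, t) + E(2))**2 = ((-6 + 3 - 1*0) + 2**2)**2 = ((-6 + 3 + 0) + 4)**2 = (-3 + 4)**2 = 1**2 = 1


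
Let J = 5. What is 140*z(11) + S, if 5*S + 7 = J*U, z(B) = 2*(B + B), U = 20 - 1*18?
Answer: 30803/5 ≈ 6160.6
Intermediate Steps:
U = 2 (U = 20 - 18 = 2)
z(B) = 4*B (z(B) = 2*(2*B) = 4*B)
S = 3/5 (S = -7/5 + (5*2)/5 = -7/5 + (1/5)*10 = -7/5 + 2 = 3/5 ≈ 0.60000)
140*z(11) + S = 140*(4*11) + 3/5 = 140*44 + 3/5 = 6160 + 3/5 = 30803/5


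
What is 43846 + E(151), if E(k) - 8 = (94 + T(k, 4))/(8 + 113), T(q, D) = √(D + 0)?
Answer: 5306430/121 ≈ 43855.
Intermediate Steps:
T(q, D) = √D
E(k) = 1064/121 (E(k) = 8 + (94 + √4)/(8 + 113) = 8 + (94 + 2)/121 = 8 + 96*(1/121) = 8 + 96/121 = 1064/121)
43846 + E(151) = 43846 + 1064/121 = 5306430/121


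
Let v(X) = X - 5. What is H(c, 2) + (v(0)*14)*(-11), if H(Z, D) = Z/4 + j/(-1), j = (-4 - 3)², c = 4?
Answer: 722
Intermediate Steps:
j = 49 (j = (-7)² = 49)
H(Z, D) = -49 + Z/4 (H(Z, D) = Z/4 + 49/(-1) = Z*(¼) + 49*(-1) = Z/4 - 49 = -49 + Z/4)
v(X) = -5 + X
H(c, 2) + (v(0)*14)*(-11) = (-49 + (¼)*4) + ((-5 + 0)*14)*(-11) = (-49 + 1) - 5*14*(-11) = -48 - 70*(-11) = -48 + 770 = 722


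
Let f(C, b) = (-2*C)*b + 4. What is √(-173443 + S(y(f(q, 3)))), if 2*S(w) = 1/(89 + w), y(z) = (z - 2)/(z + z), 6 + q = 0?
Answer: I*√2221673115183/3579 ≈ 416.46*I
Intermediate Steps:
q = -6 (q = -6 + 0 = -6)
f(C, b) = 4 - 2*C*b (f(C, b) = -2*C*b + 4 = 4 - 2*C*b)
y(z) = (-2 + z)/(2*z) (y(z) = (-2 + z)/((2*z)) = (-2 + z)*(1/(2*z)) = (-2 + z)/(2*z))
S(w) = 1/(2*(89 + w))
√(-173443 + S(y(f(q, 3)))) = √(-173443 + 1/(2*(89 + (-2 + (4 - 2*(-6)*3))/(2*(4 - 2*(-6)*3))))) = √(-173443 + 1/(2*(89 + (-2 + (4 + 36))/(2*(4 + 36))))) = √(-173443 + 1/(2*(89 + (½)*(-2 + 40)/40))) = √(-173443 + 1/(2*(89 + (½)*(1/40)*38))) = √(-173443 + 1/(2*(89 + 19/40))) = √(-173443 + 1/(2*(3579/40))) = √(-173443 + (½)*(40/3579)) = √(-173443 + 20/3579) = √(-620752477/3579) = I*√2221673115183/3579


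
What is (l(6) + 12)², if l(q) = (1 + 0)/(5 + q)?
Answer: 17689/121 ≈ 146.19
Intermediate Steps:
l(q) = 1/(5 + q)
(l(6) + 12)² = (1/(5 + 6) + 12)² = (1/11 + 12)² = (133/11)² = 17689/121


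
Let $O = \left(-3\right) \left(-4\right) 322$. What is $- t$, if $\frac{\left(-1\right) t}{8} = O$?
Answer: $30912$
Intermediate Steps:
$O = 3864$ ($O = 12 \cdot 322 = 3864$)
$t = -30912$ ($t = \left(-8\right) 3864 = -30912$)
$- t = \left(-1\right) \left(-30912\right) = 30912$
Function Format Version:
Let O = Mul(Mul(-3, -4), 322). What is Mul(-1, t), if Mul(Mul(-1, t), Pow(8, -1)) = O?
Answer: 30912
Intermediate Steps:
O = 3864 (O = Mul(12, 322) = 3864)
t = -30912 (t = Mul(-8, 3864) = -30912)
Mul(-1, t) = Mul(-1, -30912) = 30912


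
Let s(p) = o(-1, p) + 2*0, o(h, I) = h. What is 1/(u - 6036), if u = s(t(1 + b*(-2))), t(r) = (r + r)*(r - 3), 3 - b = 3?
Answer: -1/6037 ≈ -0.00016565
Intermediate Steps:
b = 0 (b = 3 - 1*3 = 3 - 3 = 0)
t(r) = 2*r*(-3 + r) (t(r) = (2*r)*(-3 + r) = 2*r*(-3 + r))
s(p) = -1 (s(p) = -1 + 2*0 = -1 + 0 = -1)
u = -1
1/(u - 6036) = 1/(-1 - 6036) = 1/(-6037) = -1/6037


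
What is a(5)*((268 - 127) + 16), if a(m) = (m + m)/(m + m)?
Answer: 157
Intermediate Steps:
a(m) = 1 (a(m) = (2*m)/((2*m)) = (2*m)*(1/(2*m)) = 1)
a(5)*((268 - 127) + 16) = 1*((268 - 127) + 16) = 1*(141 + 16) = 1*157 = 157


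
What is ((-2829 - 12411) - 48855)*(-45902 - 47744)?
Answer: 6002240370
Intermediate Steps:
((-2829 - 12411) - 48855)*(-45902 - 47744) = (-15240 - 48855)*(-93646) = -64095*(-93646) = 6002240370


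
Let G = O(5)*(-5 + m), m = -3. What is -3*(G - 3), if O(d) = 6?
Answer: 153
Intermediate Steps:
G = -48 (G = 6*(-5 - 3) = 6*(-8) = -48)
-3*(G - 3) = -3*(-48 - 3) = -3*(-51) = 153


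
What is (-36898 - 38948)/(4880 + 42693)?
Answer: -75846/47573 ≈ -1.5943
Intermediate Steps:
(-36898 - 38948)/(4880 + 42693) = -75846/47573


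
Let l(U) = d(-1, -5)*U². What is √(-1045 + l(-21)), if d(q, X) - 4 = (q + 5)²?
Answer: 5*√311 ≈ 88.176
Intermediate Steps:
d(q, X) = 4 + (5 + q)² (d(q, X) = 4 + (q + 5)² = 4 + (5 + q)²)
l(U) = 20*U² (l(U) = (4 + (5 - 1)²)*U² = (4 + 4²)*U² = (4 + 16)*U² = 20*U²)
√(-1045 + l(-21)) = √(-1045 + 20*(-21)²) = √(-1045 + 20*441) = √(-1045 + 8820) = √7775 = 5*√311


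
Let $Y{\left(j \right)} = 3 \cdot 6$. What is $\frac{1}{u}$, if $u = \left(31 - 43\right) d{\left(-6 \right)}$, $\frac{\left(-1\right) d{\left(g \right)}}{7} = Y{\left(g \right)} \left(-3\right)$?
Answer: $- \frac{1}{4536} \approx -0.00022046$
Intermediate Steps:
$Y{\left(j \right)} = 18$
$d{\left(g \right)} = 378$ ($d{\left(g \right)} = - 7 \cdot 18 \left(-3\right) = \left(-7\right) \left(-54\right) = 378$)
$u = -4536$ ($u = \left(31 - 43\right) 378 = \left(-12\right) 378 = -4536$)
$\frac{1}{u} = \frac{1}{-4536} = - \frac{1}{4536}$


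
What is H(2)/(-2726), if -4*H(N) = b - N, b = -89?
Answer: -91/10904 ≈ -0.0083456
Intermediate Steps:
H(N) = 89/4 + N/4 (H(N) = -(-89 - N)/4 = 89/4 + N/4)
H(2)/(-2726) = (89/4 + (¼)*2)/(-2726) = (89/4 + ½)*(-1/2726) = (91/4)*(-1/2726) = -91/10904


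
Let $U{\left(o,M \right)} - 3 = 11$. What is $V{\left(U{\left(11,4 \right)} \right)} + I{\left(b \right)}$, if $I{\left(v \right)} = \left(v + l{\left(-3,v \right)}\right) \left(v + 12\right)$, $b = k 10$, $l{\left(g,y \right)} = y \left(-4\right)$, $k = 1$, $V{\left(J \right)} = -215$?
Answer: $-875$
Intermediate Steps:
$U{\left(o,M \right)} = 14$ ($U{\left(o,M \right)} = 3 + 11 = 14$)
$l{\left(g,y \right)} = - 4 y$
$b = 10$ ($b = 1 \cdot 10 = 10$)
$I{\left(v \right)} = - 3 v \left(12 + v\right)$ ($I{\left(v \right)} = \left(v - 4 v\right) \left(v + 12\right) = - 3 v \left(12 + v\right)$)
$V{\left(U{\left(11,4 \right)} \right)} + I{\left(b \right)} = -215 + 3 \cdot 10 \left(-12 - 10\right) = -215 + 3 \cdot 10 \left(-22\right) = -215 - 660 = -875$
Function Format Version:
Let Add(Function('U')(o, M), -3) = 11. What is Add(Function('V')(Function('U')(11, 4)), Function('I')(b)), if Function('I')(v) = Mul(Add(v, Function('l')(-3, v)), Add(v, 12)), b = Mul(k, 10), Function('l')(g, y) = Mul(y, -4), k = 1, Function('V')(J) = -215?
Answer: -875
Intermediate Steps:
Function('U')(o, M) = 14 (Function('U')(o, M) = Add(3, 11) = 14)
Function('l')(g, y) = Mul(-4, y)
b = 10 (b = Mul(1, 10) = 10)
Function('I')(v) = Mul(-3, v, Add(12, v)) (Function('I')(v) = Mul(Add(v, Mul(-4, v)), Add(v, 12)) = Mul(Mul(-3, v), Add(12, v)) = Mul(-3, v, Add(12, v)))
Add(Function('V')(Function('U')(11, 4)), Function('I')(b)) = Add(-215, Mul(3, 10, Add(-12, Mul(-1, 10)))) = Add(-215, Mul(3, 10, Add(-12, -10))) = Add(-215, Mul(3, 10, -22)) = Add(-215, -660) = -875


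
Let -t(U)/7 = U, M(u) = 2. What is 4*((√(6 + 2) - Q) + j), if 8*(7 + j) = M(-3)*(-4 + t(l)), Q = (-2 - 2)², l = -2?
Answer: -82 + 8*√2 ≈ -70.686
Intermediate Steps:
Q = 16 (Q = (-4)² = 16)
t(U) = -7*U
j = -9/2 (j = -7 + (2*(-4 - 7*(-2)))/8 = -7 + (2*(-4 + 14))/8 = -7 + (2*10)/8 = -7 + (⅛)*20 = -7 + 5/2 = -9/2 ≈ -4.5000)
4*((√(6 + 2) - Q) + j) = 4*((√(6 + 2) - 1*16) - 9/2) = 4*((√8 - 16) - 9/2) = 4*((2*√2 - 16) - 9/2) = 4*((-16 + 2*√2) - 9/2) = 4*(-41/2 + 2*√2) = -82 + 8*√2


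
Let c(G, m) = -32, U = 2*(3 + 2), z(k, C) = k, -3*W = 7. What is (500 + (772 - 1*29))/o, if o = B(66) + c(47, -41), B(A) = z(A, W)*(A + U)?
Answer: 1243/4984 ≈ 0.24940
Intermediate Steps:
W = -7/3 (W = -1/3*7 = -7/3 ≈ -2.3333)
U = 10 (U = 2*5 = 10)
B(A) = A*(10 + A) (B(A) = A*(A + 10) = A*(10 + A))
o = 4984 (o = 66*(10 + 66) - 32 = 66*76 - 32 = 5016 - 32 = 4984)
(500 + (772 - 1*29))/o = (500 + (772 - 1*29))/4984 = (500 + (772 - 29))*(1/4984) = (500 + 743)*(1/4984) = 1243*(1/4984) = 1243/4984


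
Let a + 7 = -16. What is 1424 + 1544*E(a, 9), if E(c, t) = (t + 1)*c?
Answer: -353696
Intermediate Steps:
a = -23 (a = -7 - 16 = -23)
E(c, t) = c*(1 + t) (E(c, t) = (1 + t)*c = c*(1 + t))
1424 + 1544*E(a, 9) = 1424 + 1544*(-23*(1 + 9)) = 1424 + 1544*(-23*10) = 1424 + 1544*(-230) = 1424 - 355120 = -353696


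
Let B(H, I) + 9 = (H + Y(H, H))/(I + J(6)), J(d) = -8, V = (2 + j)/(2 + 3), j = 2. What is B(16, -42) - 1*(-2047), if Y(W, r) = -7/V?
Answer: 407571/200 ≈ 2037.9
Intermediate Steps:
V = ⅘ (V = (2 + 2)/(2 + 3) = 4/5 = 4*(⅕) = ⅘ ≈ 0.80000)
Y(W, r) = -35/4 (Y(W, r) = -7/⅘ = -7*5/4 = -35/4)
B(H, I) = -9 + (-35/4 + H)/(-8 + I) (B(H, I) = -9 + (H - 35/4)/(I - 8) = -9 + (-35/4 + H)/(-8 + I))
B(16, -42) - 1*(-2047) = (253/4 + 16 - 9*(-42))/(-8 - 42) - 1*(-2047) = (253/4 + 16 + 378)/(-50) + 2047 = -1/50*1829/4 + 2047 = -1829/200 + 2047 = 407571/200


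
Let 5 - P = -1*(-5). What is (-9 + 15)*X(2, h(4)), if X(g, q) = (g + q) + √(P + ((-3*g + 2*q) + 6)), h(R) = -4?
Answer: -12 + 12*I*√2 ≈ -12.0 + 16.971*I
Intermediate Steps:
P = 0 (P = 5 - (-1)*(-5) = 5 - 1*5 = 5 - 5 = 0)
X(g, q) = g + q + √(6 - 3*g + 2*q) (X(g, q) = (g + q) + √(0 + ((-3*g + 2*q) + 6)) = (g + q) + √(0 + (6 - 3*g + 2*q)) = (g + q) + √(6 - 3*g + 2*q) = g + q + √(6 - 3*g + 2*q))
(-9 + 15)*X(2, h(4)) = (-9 + 15)*(2 - 4 + √(6 - 3*2 + 2*(-4))) = 6*(2 - 4 + √(6 - 6 - 8)) = 6*(2 - 4 + √(-8)) = 6*(2 - 4 + 2*I*√2) = 6*(-2 + 2*I*√2) = -12 + 12*I*√2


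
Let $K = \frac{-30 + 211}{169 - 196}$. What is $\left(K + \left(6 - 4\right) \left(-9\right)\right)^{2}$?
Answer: $\frac{444889}{729} \approx 610.27$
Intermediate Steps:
$K = - \frac{181}{27}$ ($K = \frac{181}{-27} = 181 \left(- \frac{1}{27}\right) = - \frac{181}{27} \approx -6.7037$)
$\left(K + \left(6 - 4\right) \left(-9\right)\right)^{2} = \left(- \frac{181}{27} + \left(6 - 4\right) \left(-9\right)\right)^{2} = \left(- \frac{181}{27} + 2 \left(-9\right)\right)^{2} = \left(- \frac{181}{27} - 18\right)^{2} = \left(- \frac{667}{27}\right)^{2} = \frac{444889}{729}$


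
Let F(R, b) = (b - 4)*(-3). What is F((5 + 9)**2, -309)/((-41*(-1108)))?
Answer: 939/45428 ≈ 0.020670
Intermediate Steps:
F(R, b) = 12 - 3*b (F(R, b) = (-4 + b)*(-3) = 12 - 3*b)
F((5 + 9)**2, -309)/((-41*(-1108))) = (12 - 3*(-309))/((-41*(-1108))) = (12 + 927)/45428 = 939*(1/45428) = 939/45428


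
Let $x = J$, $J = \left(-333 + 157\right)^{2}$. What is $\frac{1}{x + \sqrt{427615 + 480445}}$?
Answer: $\frac{7744}{239651129} - \frac{\sqrt{227015}}{479302258} \approx 3.132 \cdot 10^{-5}$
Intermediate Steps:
$J = 30976$ ($J = \left(-176\right)^{2} = 30976$)
$x = 30976$
$\frac{1}{x + \sqrt{427615 + 480445}} = \frac{1}{30976 + \sqrt{427615 + 480445}} = \frac{1}{30976 + \sqrt{908060}} = \frac{1}{30976 + 2 \sqrt{227015}}$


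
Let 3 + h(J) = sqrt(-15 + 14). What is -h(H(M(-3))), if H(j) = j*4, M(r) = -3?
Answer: 3 - I ≈ 3.0 - 1.0*I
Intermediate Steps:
H(j) = 4*j
h(J) = -3 + I (h(J) = -3 + sqrt(-15 + 14) = -3 + sqrt(-1) = -3 + I)
-h(H(M(-3))) = -(-3 + I) = 3 - I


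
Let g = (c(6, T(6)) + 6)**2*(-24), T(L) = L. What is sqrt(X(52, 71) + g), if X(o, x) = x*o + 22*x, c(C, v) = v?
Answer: sqrt(1798) ≈ 42.403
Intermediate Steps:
X(o, x) = 22*x + o*x (X(o, x) = o*x + 22*x = 22*x + o*x)
g = -3456 (g = (6 + 6)**2*(-24) = 12**2*(-24) = 144*(-24) = -3456)
sqrt(X(52, 71) + g) = sqrt(71*(22 + 52) - 3456) = sqrt(71*74 - 3456) = sqrt(5254 - 3456) = sqrt(1798)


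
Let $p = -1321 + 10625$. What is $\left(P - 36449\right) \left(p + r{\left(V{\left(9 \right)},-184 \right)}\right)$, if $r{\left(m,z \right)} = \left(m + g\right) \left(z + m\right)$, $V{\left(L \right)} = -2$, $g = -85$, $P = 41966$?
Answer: $140606262$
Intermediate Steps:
$p = 9304$
$r{\left(m,z \right)} = \left(-85 + m\right) \left(m + z\right)$ ($r{\left(m,z \right)} = \left(m - 85\right) \left(z + m\right) = \left(-85 + m\right) \left(m + z\right)$)
$\left(P - 36449\right) \left(p + r{\left(V{\left(9 \right)},-184 \right)}\right) = \left(41966 - 36449\right) \left(9304 - \left(-16178 - 4\right)\right) = 5517 \left(9304 + \left(4 + 170 + 15640 + 368\right)\right) = 5517 \left(9304 + 16182\right) = 5517 \cdot 25486 = 140606262$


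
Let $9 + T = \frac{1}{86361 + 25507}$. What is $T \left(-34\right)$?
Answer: $\frac{17115787}{55934} \approx 306.0$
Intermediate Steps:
$T = - \frac{1006811}{111868}$ ($T = -9 + \frac{1}{86361 + 25507} = -9 + \frac{1}{111868} = - \frac{1006811}{111868} \approx -9.0$)
$T \left(-34\right) = \left(- \frac{1006811}{111868}\right) \left(-34\right) = \frac{17115787}{55934}$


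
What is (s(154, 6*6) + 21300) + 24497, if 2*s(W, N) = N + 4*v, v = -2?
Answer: 45811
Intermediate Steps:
s(W, N) = -4 + N/2 (s(W, N) = (N + 4*(-2))/2 = (N - 8)/2 = (-8 + N)/2 = -4 + N/2)
(s(154, 6*6) + 21300) + 24497 = ((-4 + (6*6)/2) + 21300) + 24497 = ((-4 + (½)*36) + 21300) + 24497 = ((-4 + 18) + 21300) + 24497 = (14 + 21300) + 24497 = 21314 + 24497 = 45811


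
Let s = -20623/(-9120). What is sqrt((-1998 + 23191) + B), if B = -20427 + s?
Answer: sqrt(3993729510)/2280 ≈ 27.718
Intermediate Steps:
s = 20623/9120 (s = -20623*(-1/9120) = 20623/9120 ≈ 2.2613)
B = -186273617/9120 (B = -20427 + 20623/9120 = -186273617/9120 ≈ -20425.)
sqrt((-1998 + 23191) + B) = sqrt((-1998 + 23191) - 186273617/9120) = sqrt(21193 - 186273617/9120) = sqrt(7006543/9120) = sqrt(3993729510)/2280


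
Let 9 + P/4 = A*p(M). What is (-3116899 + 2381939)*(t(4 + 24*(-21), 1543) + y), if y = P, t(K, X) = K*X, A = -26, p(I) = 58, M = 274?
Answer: 571481377280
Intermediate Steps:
P = -6068 (P = -36 + 4*(-26*58) = -36 + 4*(-1508) = -36 - 6032 = -6068)
y = -6068
(-3116899 + 2381939)*(t(4 + 24*(-21), 1543) + y) = (-3116899 + 2381939)*((4 + 24*(-21))*1543 - 6068) = -734960*((4 - 504)*1543 - 6068) = -734960*(-500*1543 - 6068) = -734960*(-771500 - 6068) = -734960*(-777568) = 571481377280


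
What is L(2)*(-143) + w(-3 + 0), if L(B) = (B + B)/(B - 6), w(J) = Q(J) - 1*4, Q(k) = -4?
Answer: 135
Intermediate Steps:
w(J) = -8 (w(J) = -4 - 1*4 = -4 - 4 = -8)
L(B) = 2*B/(-6 + B) (L(B) = (2*B)/(-6 + B) = 2*B/(-6 + B))
L(2)*(-143) + w(-3 + 0) = (2*2/(-6 + 2))*(-143) - 8 = (2*2/(-4))*(-143) - 8 = (2*2*(-¼))*(-143) - 8 = -1*(-143) - 8 = 143 - 8 = 135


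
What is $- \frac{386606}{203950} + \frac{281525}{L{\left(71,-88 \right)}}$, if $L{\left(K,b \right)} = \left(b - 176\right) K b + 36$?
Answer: $- \frac{290146333049}{168208578300} \approx -1.7249$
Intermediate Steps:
$L{\left(K,b \right)} = 36 + K b \left(-176 + b\right)$ ($L{\left(K,b \right)} = \left(b - 176\right) K b + 36 = \left(-176 + b\right) K b + 36 = K \left(-176 + b\right) b + 36 = K b \left(-176 + b\right) + 36 = 36 + K b \left(-176 + b\right)$)
$- \frac{386606}{203950} + \frac{281525}{L{\left(71,-88 \right)}} = - \frac{386606}{203950} + \frac{281525}{36 + 71 \left(-88\right)^{2} - 12496 \left(-88\right)} = \left(-386606\right) \frac{1}{203950} + \frac{281525}{36 + 71 \cdot 7744 + 1099648} = - \frac{193303}{101975} + \frac{281525}{36 + 549824 + 1099648} = - \frac{193303}{101975} + \frac{281525}{1649508} = - \frac{290146333049}{168208578300}$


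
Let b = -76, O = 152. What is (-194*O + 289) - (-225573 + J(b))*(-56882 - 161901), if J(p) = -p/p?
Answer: -49351785641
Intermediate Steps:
J(p) = -1 (J(p) = -1*1 = -1)
(-194*O + 289) - (-225573 + J(b))*(-56882 - 161901) = (-194*152 + 289) - (-225573 - 1)*(-56882 - 161901) = (-29488 + 289) - (-225574)*(-218783) = -29199 - 1*49351756442 = -29199 - 49351756442 = -49351785641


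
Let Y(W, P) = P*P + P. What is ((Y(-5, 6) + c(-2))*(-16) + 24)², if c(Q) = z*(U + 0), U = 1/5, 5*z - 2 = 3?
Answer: 10601536/25 ≈ 4.2406e+5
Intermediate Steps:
z = 1 (z = ⅖ + (⅕)*3 = ⅖ + ⅗ = 1)
U = ⅕ ≈ 0.20000
c(Q) = ⅕ (c(Q) = 1*(⅕ + 0) = 1*(⅕) = ⅕)
Y(W, P) = P + P² (Y(W, P) = P² + P = P + P²)
((Y(-5, 6) + c(-2))*(-16) + 24)² = ((6*(1 + 6) + ⅕)*(-16) + 24)² = ((6*7 + ⅕)*(-16) + 24)² = ((42 + ⅕)*(-16) + 24)² = ((211/5)*(-16) + 24)² = (-3376/5 + 24)² = (-3256/5)² = 10601536/25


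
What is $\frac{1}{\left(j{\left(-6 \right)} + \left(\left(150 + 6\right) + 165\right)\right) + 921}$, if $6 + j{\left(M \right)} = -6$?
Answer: $\frac{1}{1230} \approx 0.00081301$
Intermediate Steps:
$j{\left(M \right)} = -12$ ($j{\left(M \right)} = -6 - 6 = -12$)
$\frac{1}{\left(j{\left(-6 \right)} + \left(\left(150 + 6\right) + 165\right)\right) + 921} = \frac{1}{\left(-12 + \left(\left(150 + 6\right) + 165\right)\right) + 921} = \frac{1}{\left(-12 + \left(156 + 165\right)\right) + 921} = \frac{1}{\left(-12 + 321\right) + 921} = \frac{1}{309 + 921} = \frac{1}{1230}$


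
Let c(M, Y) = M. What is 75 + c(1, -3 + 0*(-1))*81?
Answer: 156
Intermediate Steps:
75 + c(1, -3 + 0*(-1))*81 = 75 + 1*81 = 75 + 81 = 156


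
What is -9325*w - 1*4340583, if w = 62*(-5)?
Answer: -1449833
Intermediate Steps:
w = -310
-9325*w - 1*4340583 = -9325*(-310) - 1*4340583 = 2890750 - 4340583 = -1449833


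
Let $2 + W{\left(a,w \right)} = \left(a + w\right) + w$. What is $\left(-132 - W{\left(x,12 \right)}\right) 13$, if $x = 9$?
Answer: $-2119$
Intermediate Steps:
$W{\left(a,w \right)} = -2 + a + 2 w$ ($W{\left(a,w \right)} = -2 + \left(\left(a + w\right) + w\right) = -2 + \left(a + 2 w\right) = -2 + a + 2 w$)
$\left(-132 - W{\left(x,12 \right)}\right) 13 = \left(-132 - \left(-2 + 9 + 2 \cdot 12\right)\right) 13 = \left(-132 - \left(-2 + 9 + 24\right)\right) 13 = \left(-132 - 31\right) 13 = \left(-163\right) 13 = -2119$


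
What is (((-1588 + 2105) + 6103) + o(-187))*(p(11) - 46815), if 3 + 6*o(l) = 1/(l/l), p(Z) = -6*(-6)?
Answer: -309661387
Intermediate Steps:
p(Z) = 36
o(l) = -⅓ (o(l) = -½ + 1/(6*((l/l))) = -½ + (⅙)/1 = -½ + (⅙)*1 = -½ + ⅙ = -⅓)
(((-1588 + 2105) + 6103) + o(-187))*(p(11) - 46815) = (((-1588 + 2105) + 6103) - ⅓)*(36 - 46815) = ((517 + 6103) - ⅓)*(-46779) = (6620 - ⅓)*(-46779) = (19859/3)*(-46779) = -309661387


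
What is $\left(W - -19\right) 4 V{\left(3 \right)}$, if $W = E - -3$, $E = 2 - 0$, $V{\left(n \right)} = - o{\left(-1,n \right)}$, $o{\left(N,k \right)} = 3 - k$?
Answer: $0$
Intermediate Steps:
$V{\left(n \right)} = -3 + n$ ($V{\left(n \right)} = - (3 - n) = -3 + n$)
$E = 2$ ($E = 2 + 0 = 2$)
$W = 5$ ($W = 2 - -3 = 2 + 3 = 5$)
$\left(W - -19\right) 4 V{\left(3 \right)} = \left(5 - -19\right) 4 \left(-3 + 3\right) = \left(5 + 19\right) 4 \cdot 0 = 24 \cdot 4 \cdot 0 = 96 \cdot 0 = 0$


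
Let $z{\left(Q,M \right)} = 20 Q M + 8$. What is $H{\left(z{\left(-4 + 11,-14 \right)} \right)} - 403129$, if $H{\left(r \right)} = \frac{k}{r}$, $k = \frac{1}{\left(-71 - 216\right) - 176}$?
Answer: $- \frac{364338315103}{903776} \approx -4.0313 \cdot 10^{5}$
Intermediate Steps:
$k = - \frac{1}{463}$ ($k = \frac{1}{-287 - 176} = \frac{1}{-463} = - \frac{1}{463} \approx -0.0021598$)
$z{\left(Q,M \right)} = 8 + 20 M Q$ ($z{\left(Q,M \right)} = 20 M Q + 8 = 8 + 20 M Q$)
$H{\left(r \right)} = - \frac{1}{463 r}$
$H{\left(z{\left(-4 + 11,-14 \right)} \right)} - 403129 = - \frac{1}{463 \left(8 + 20 \left(-14\right) \left(-4 + 11\right)\right)} - 403129 = - \frac{1}{463 \left(8 + 20 \left(-14\right) 7\right)} - 403129 = - \frac{1}{463 \left(8 - 1960\right)} - 403129 = - \frac{1}{463 \left(-1952\right)} - 403129 = \left(- \frac{1}{463}\right) \left(- \frac{1}{1952}\right) - 403129 = \frac{1}{903776} - 403129 = - \frac{364338315103}{903776}$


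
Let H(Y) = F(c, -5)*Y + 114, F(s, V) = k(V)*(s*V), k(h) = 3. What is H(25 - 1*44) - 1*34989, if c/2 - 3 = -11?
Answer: -39435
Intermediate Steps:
c = -16 (c = 6 + 2*(-11) = 6 - 22 = -16)
F(s, V) = 3*V*s (F(s, V) = 3*(s*V) = 3*(V*s) = 3*V*s)
H(Y) = 114 + 240*Y (H(Y) = (3*(-5)*(-16))*Y + 114 = 240*Y + 114 = 114 + 240*Y)
H(25 - 1*44) - 1*34989 = (114 + 240*(25 - 1*44)) - 1*34989 = (114 + 240*(25 - 44)) - 34989 = (114 + 240*(-19)) - 34989 = (114 - 4560) - 34989 = -4446 - 34989 = -39435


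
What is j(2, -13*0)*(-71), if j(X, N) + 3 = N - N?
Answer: 213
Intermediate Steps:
j(X, N) = -3 (j(X, N) = -3 + (N - N) = -3 + 0 = -3)
j(2, -13*0)*(-71) = -3*(-71) = 213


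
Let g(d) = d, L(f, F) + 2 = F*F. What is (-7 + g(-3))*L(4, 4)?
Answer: -140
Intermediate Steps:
L(f, F) = -2 + F**2 (L(f, F) = -2 + F*F = -2 + F**2)
(-7 + g(-3))*L(4, 4) = (-7 - 3)*(-2 + 4**2) = -10*(-2 + 16) = -10*14 = -140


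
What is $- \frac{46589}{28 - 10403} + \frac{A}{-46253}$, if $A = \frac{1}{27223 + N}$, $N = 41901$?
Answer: $\frac{148953995408733}{33170870859500} \approx 4.4905$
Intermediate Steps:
$A = \frac{1}{69124}$ ($A = \frac{1}{27223 + 41901} = \frac{1}{69124} \approx 1.4467 \cdot 10^{-5}$)
$- \frac{46589}{28 - 10403} + \frac{A}{-46253} = - \frac{46589}{28 - 10403} + \frac{1}{69124 \left(-46253\right)} = - \frac{46589}{28 - 10403} + \frac{1}{69124} \left(- \frac{1}{46253}\right) = - \frac{46589}{-10375} - \frac{1}{3197192372} = \left(-46589\right) \left(- \frac{1}{10375}\right) - \frac{1}{3197192372} = \frac{46589}{10375} - \frac{1}{3197192372} = \frac{148953995408733}{33170870859500}$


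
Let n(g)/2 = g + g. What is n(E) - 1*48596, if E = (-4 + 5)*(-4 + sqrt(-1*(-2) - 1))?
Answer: -48608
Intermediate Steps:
E = -3 (E = 1*(-4 + sqrt(2 - 1)) = 1*(-4 + sqrt(1)) = 1*(-4 + 1) = 1*(-3) = -3)
n(g) = 4*g (n(g) = 2*(g + g) = 2*(2*g) = 4*g)
n(E) - 1*48596 = 4*(-3) - 1*48596 = -12 - 48596 = -48608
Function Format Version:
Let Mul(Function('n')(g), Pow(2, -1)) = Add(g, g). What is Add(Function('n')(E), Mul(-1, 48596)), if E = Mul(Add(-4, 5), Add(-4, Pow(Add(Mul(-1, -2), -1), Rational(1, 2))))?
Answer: -48608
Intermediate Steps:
E = -3 (E = Mul(1, Add(-4, Pow(Add(2, -1), Rational(1, 2)))) = Mul(1, Add(-4, Pow(1, Rational(1, 2)))) = Mul(1, Add(-4, 1)) = Mul(1, -3) = -3)
Function('n')(g) = Mul(4, g) (Function('n')(g) = Mul(2, Add(g, g)) = Mul(2, Mul(2, g)) = Mul(4, g))
Add(Function('n')(E), Mul(-1, 48596)) = Add(Mul(4, -3), Mul(-1, 48596)) = Add(-12, -48596) = -48608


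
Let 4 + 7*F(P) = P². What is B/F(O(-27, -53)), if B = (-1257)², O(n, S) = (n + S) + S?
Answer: 1228927/1965 ≈ 625.41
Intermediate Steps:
O(n, S) = n + 2*S (O(n, S) = (S + n) + S = n + 2*S)
B = 1580049
F(P) = -4/7 + P²/7
B/F(O(-27, -53)) = 1580049/(-4/7 + (-27 + 2*(-53))²/7) = 1580049/(-4/7 + (-27 - 106)²/7) = 1580049/(-4/7 + (⅐)*(-133)²) = 1580049/(-4/7 + (⅐)*17689) = 1580049/(-4/7 + 2527) = 1580049/(17685/7) = 1580049*(7/17685) = 1228927/1965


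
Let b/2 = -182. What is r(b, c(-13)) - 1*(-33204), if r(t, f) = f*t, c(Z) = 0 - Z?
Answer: 28472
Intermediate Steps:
b = -364 (b = 2*(-182) = -364)
c(Z) = -Z
r(b, c(-13)) - 1*(-33204) = -1*(-13)*(-364) - 1*(-33204) = 13*(-364) + 33204 = -4732 + 33204 = 28472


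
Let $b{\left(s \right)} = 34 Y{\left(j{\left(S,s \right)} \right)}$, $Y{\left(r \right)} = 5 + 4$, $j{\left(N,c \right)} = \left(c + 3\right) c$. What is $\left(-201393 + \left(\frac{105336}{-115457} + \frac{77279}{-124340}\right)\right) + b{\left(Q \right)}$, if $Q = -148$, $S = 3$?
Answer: $- \frac{2886811584593803}{14355923380} \approx -2.0109 \cdot 10^{5}$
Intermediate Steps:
$j{\left(N,c \right)} = c \left(3 + c\right)$ ($j{\left(N,c \right)} = \left(3 + c\right) c = c \left(3 + c\right)$)
$Y{\left(r \right)} = 9$
$b{\left(s \right)} = 306$ ($b{\left(s \right)} = 34 \cdot 9 = 306$)
$\left(-201393 + \left(\frac{105336}{-115457} + \frac{77279}{-124340}\right)\right) + b{\left(Q \right)} = \left(-201393 + \left(\frac{105336}{-115457} + \frac{77279}{-124340}\right)\right) + 306 = \left(-201393 + \left(105336 \left(- \frac{1}{115457}\right) + 77279 \left(- \frac{1}{124340}\right)\right)\right) + 306 = \left(-201393 - \frac{22019879743}{14355923380}\right) + 306 = - \frac{2891204497148083}{14355923380} + 306 = - \frac{2886811584593803}{14355923380}$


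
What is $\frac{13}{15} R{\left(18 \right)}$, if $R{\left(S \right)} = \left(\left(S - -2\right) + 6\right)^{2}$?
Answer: $\frac{8788}{15} \approx 585.87$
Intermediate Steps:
$R{\left(S \right)} = \left(8 + S\right)^{2}$ ($R{\left(S \right)} = \left(\left(S + 2\right) + 6\right)^{2} = \left(\left(2 + S\right) + 6\right)^{2} = \left(8 + S\right)^{2}$)
$\frac{13}{15} R{\left(18 \right)} = \frac{13}{15} \left(8 + 18\right)^{2} = 13 \cdot \frac{1}{15} \cdot 26^{2} = \frac{13}{15} \cdot 676 = \frac{8788}{15}$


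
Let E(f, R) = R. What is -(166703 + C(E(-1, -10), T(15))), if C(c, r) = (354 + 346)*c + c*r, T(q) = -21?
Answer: -159913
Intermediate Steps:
C(c, r) = 700*c + c*r
-(166703 + C(E(-1, -10), T(15))) = -(166703 - 10*(700 - 21)) = -(166703 - 10*679) = -(166703 - 6790) = -1*159913 = -159913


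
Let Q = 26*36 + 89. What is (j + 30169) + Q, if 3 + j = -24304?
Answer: 6887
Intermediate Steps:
Q = 1025 (Q = 936 + 89 = 1025)
j = -24307 (j = -3 - 24304 = -24307)
(j + 30169) + Q = (-24307 + 30169) + 1025 = 5862 + 1025 = 6887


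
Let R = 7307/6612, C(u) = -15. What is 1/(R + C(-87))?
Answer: -6612/91873 ≈ -0.071969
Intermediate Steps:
R = 7307/6612 (R = 7307*(1/6612) = 7307/6612 ≈ 1.1051)
1/(R + C(-87)) = 1/(7307/6612 - 15) = 1/(-91873/6612) = -6612/91873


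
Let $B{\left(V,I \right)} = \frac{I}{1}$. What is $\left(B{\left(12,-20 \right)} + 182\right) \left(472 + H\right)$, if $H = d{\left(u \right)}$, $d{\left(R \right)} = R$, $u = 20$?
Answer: $79704$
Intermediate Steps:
$H = 20$
$B{\left(V,I \right)} = I$ ($B{\left(V,I \right)} = I 1 = I$)
$\left(B{\left(12,-20 \right)} + 182\right) \left(472 + H\right) = \left(-20 + 182\right) \left(472 + 20\right) = 162 \cdot 492 = 79704$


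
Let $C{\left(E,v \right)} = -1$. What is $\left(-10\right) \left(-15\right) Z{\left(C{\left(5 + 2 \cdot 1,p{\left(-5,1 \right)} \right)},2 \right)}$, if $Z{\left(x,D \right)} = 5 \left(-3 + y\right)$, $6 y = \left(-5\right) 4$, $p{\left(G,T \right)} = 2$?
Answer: $-4750$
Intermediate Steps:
$y = - \frac{10}{3}$ ($y = \frac{\left(-5\right) 4}{6} = \frac{1}{6} \left(-20\right) = - \frac{10}{3} \approx -3.3333$)
$Z{\left(x,D \right)} = - \frac{95}{3}$ ($Z{\left(x,D \right)} = 5 \left(-3 - \frac{10}{3}\right) = 5 \left(- \frac{19}{3}\right) = - \frac{95}{3}$)
$\left(-10\right) \left(-15\right) Z{\left(C{\left(5 + 2 \cdot 1,p{\left(-5,1 \right)} \right)},2 \right)} = \left(-10\right) \left(-15\right) \left(- \frac{95}{3}\right) = 150 \left(- \frac{95}{3}\right) = -4750$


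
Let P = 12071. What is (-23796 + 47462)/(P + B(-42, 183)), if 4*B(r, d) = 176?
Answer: 23666/12115 ≈ 1.9534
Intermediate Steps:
B(r, d) = 44 (B(r, d) = (¼)*176 = 44)
(-23796 + 47462)/(P + B(-42, 183)) = (-23796 + 47462)/(12071 + 44) = 23666/12115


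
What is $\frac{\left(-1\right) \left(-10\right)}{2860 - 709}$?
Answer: $\frac{10}{2151} \approx 0.004649$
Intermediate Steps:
$\frac{\left(-1\right) \left(-10\right)}{2860 - 709} = \frac{1}{2151} \cdot 10 = \frac{10}{2151}$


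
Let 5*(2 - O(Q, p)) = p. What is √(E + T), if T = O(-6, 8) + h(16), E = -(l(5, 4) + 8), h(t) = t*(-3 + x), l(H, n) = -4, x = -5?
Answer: I*√3290/5 ≈ 11.472*I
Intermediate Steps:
O(Q, p) = 2 - p/5
h(t) = -8*t (h(t) = t*(-3 - 5) = t*(-8) = -8*t)
E = -4 (E = -(-4 + 8) = -1*4 = -4)
T = -638/5 (T = (2 - ⅕*8) - 8*16 = (2 - 8/5) - 128 = ⅖ - 128 = -638/5 ≈ -127.60)
√(E + T) = √(-4 - 638/5) = √(-658/5) = I*√3290/5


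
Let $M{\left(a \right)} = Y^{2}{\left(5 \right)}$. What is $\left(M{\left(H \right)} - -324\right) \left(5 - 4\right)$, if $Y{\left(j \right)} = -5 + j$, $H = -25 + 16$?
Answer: $324$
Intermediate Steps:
$H = -9$
$M{\left(a \right)} = 0$ ($M{\left(a \right)} = \left(-5 + 5\right)^{2} = 0^{2} = 0$)
$\left(M{\left(H \right)} - -324\right) \left(5 - 4\right) = \left(0 - -324\right) \left(5 - 4\right) = \left(0 + 324\right) 1 = 324 \cdot 1 = 324$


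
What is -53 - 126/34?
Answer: -964/17 ≈ -56.706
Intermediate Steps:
-53 - 126/34 = -53 - 126*1/34 = -53 - 63/17 = -964/17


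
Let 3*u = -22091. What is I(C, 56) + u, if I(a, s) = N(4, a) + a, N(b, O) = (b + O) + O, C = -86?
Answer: -22853/3 ≈ -7617.7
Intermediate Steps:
N(b, O) = b + 2*O (N(b, O) = (O + b) + O = b + 2*O)
u = -22091/3 (u = (⅓)*(-22091) = -22091/3 ≈ -7363.7)
I(a, s) = 4 + 3*a (I(a, s) = (4 + 2*a) + a = 4 + 3*a)
I(C, 56) + u = (4 + 3*(-86)) - 22091/3 = (4 - 258) - 22091/3 = -254 - 22091/3 = -22853/3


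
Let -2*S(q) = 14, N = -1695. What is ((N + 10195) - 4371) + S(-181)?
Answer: 4122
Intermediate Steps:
S(q) = -7 (S(q) = -½*14 = -7)
((N + 10195) - 4371) + S(-181) = ((-1695 + 10195) - 4371) - 7 = (8500 - 4371) - 7 = 4129 - 7 = 4122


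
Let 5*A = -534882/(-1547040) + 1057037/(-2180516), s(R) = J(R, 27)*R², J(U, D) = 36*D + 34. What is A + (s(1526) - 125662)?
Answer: 1646278606721650489143/702780306800 ≈ 2.3425e+9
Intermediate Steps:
J(U, D) = 34 + 36*D
s(R) = 1006*R² (s(R) = (34 + 36*27)*R² = (34 + 972)*R² = 1006*R²)
A = -19539990057/702780306800 (A = (-534882/(-1547040) + 1057037/(-2180516))/5 = (-534882*(-1/1547040) + 1057037*(-1/2180516))/5 = (89147/257840 - 1057037/2180516)/5 = (⅕)*(-19539990057/140556061360) = -19539990057/702780306800 ≈ -0.027804)
A + (s(1526) - 125662) = -19539990057/702780306800 + (1006*1526² - 125662) = -19539990057/702780306800 + (1006*2328676 - 125662) = -19539990057/702780306800 + (2342648056 - 125662) = -19539990057/702780306800 + 2342522394 = 1646278606721650489143/702780306800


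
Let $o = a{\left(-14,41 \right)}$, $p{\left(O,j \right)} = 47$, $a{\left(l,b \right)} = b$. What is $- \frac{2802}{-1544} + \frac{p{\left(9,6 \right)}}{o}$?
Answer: $\frac{93725}{31652} \approx 2.9611$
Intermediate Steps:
$o = 41$
$- \frac{2802}{-1544} + \frac{p{\left(9,6 \right)}}{o} = - \frac{2802}{-1544} + \frac{47}{41} = \left(-2802\right) \left(- \frac{1}{1544}\right) + 47 \cdot \frac{1}{41} = \frac{1401}{772} + \frac{47}{41} = \frac{93725}{31652}$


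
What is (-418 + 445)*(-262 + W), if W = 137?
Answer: -3375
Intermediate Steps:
(-418 + 445)*(-262 + W) = (-418 + 445)*(-262 + 137) = 27*(-125) = -3375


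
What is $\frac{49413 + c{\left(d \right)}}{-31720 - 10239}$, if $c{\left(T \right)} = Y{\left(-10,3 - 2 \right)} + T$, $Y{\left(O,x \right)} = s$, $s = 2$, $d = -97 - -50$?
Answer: $- \frac{49368}{41959} \approx -1.1766$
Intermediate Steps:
$d = -47$ ($d = -97 + 50 = -47$)
$Y{\left(O,x \right)} = 2$
$c{\left(T \right)} = 2 + T$
$\frac{49413 + c{\left(d \right)}}{-31720 - 10239} = \frac{49413 + \left(2 - 47\right)}{-31720 - 10239} = \frac{49413 - 45}{-41959} = 49368 \left(- \frac{1}{41959}\right) = - \frac{49368}{41959}$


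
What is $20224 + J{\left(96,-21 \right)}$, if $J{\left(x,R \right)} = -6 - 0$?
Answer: $20218$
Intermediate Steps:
$J{\left(x,R \right)} = -6$ ($J{\left(x,R \right)} = -6 + 0 = -6$)
$20224 + J{\left(96,-21 \right)} = 20224 - 6 = 20218$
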